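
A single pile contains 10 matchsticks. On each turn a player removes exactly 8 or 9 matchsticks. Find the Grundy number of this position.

Grundy values for subtraction set {8, 9}:
g(0) = mex{} = 0
g(1) = mex{} = 0
g(2) = mex{} = 0
g(3) = mex{} = 0
g(4) = mex{} = 0
g(5) = mex{} = 0
g(6) = mex{} = 0
g(7) = mex{} = 0
g(8) = mex{0} = 1
g(9) = mex{0} = 1
g(10) = mex{0} = 1
So g(10) = 1.

1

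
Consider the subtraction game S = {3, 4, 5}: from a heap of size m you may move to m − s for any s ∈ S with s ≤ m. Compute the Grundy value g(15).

2

Compute g(0), g(1), … for moves {3, 4, 5}:
k:     0  1  2  3  4  5  6  7  8  9 10 11 12 13 14 15
g(k):  0  0  0  1  1  1  2  2  0  0  0  1  1  1  2  2
So g(15) = 2.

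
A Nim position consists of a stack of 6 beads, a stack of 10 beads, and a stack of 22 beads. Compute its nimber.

Nim-sum: 6 ^ 10 ^ 22 = 26.

26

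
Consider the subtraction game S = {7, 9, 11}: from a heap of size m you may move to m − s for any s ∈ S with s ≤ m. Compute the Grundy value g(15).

2

Compute g(0), g(1), … for moves {7, 9, 11}:
k:     0  1  2  3  4  5  6  7  8  9 10 11 12 13 14 15
g(k):  0  0  0  0  0  0  0  1  1  1  1  1  1  1  2  2
So g(15) = 2.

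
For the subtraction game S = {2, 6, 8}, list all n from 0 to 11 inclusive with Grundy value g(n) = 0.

Build the Grundy sequence with g(k) = mex{g(k−s) : s ∈ {2, 6, 8}, s ≤ k}:
g(0) = mex{} = 0
g(1) = mex{} = 0
g(2) = mex{0} = 1
g(3) = mex{0} = 1
g(4) = mex{1} = 0
g(5) = mex{1} = 0
g(6) = mex{0} = 1
g(7) = mex{0} = 1
g(8) = mex{0,1} = 2
g(9) = mex{0,1} = 2
g(10) = mex{0,1,2} = 3
g(11) = mex{0,1,2} = 3
The P-positions (g = 0) in 0..11 are 0, 1, 4, 5.

0, 1, 4, 5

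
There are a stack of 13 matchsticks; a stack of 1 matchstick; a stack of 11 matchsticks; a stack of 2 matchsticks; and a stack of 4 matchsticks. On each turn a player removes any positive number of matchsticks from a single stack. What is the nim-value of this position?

Write each in binary and XOR column by column:
  1101  (13)
  0001  (1)
  1011  (11)
  0010  (2)
  0100  (4)
  ----
  0001  (1)

1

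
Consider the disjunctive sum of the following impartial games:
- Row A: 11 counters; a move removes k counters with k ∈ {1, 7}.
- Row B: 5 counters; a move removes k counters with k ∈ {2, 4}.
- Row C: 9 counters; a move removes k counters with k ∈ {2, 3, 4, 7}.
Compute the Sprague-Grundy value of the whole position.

7

Grundy values for row A (subtraction set {1, 7}):
g(0) = mex{} = 0
g(1) = mex{0} = 1
g(2) = mex{1} = 0
g(3) = mex{0} = 1
g(4) = mex{1} = 0
g(5) = mex{0} = 1
g(6) = mex{1} = 0
g(7) = mex{0} = 1
g(8) = mex{1} = 0
g(9) = mex{0} = 1
g(10) = mex{1} = 0
g(11) = mex{0} = 1
So g(11) = 1.
Build the Grundy sequence for row B with g(k) = mex{g(k−s) : s ∈ {2, 4}, s ≤ k}:
g(0) = mex{} = 0
g(1) = mex{} = 0
g(2) = mex{0} = 1
g(3) = mex{0} = 1
g(4) = mex{0,1} = 2
g(5) = mex{0,1} = 2
So g(5) = 2.
Grundy values for row C (subtraction set {2, 3, 4, 7}):
g(0) = mex{} = 0
g(1) = mex{} = 0
g(2) = mex{0} = 1
g(3) = mex{0} = 1
g(4) = mex{0,1} = 2
g(5) = mex{0,1} = 2
g(6) = mex{1,2} = 0
g(7) = mex{0,1,2} = 3
g(8) = mex{0,2} = 1
g(9) = mex{0,1,2,3} = 4
So g(9) = 4.
By the Sprague-Grundy theorem, the Grundy value of a sum of independent games is the XOR of the component values.
Combined value = 1 ⊕ 2 ⊕ 4 = 7.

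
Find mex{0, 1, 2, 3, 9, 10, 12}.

4

The values 0, 1, 2, 3 are all present; 4 is the first non-negative integer missing from the set.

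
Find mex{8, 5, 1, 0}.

2

The values 0, 1 are all present; 2 is the first non-negative integer missing from the set.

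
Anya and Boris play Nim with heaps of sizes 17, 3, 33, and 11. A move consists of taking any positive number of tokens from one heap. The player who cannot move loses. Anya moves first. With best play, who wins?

Compute the nim-sum pairwise:
17 ^ 3 = 18
18 ^ 33 = 51
51 ^ 11 = 56
The nim-sum is 56 ≠ 0, so this is an N-position: the player to move can win; Anya has a winning move.

Anya wins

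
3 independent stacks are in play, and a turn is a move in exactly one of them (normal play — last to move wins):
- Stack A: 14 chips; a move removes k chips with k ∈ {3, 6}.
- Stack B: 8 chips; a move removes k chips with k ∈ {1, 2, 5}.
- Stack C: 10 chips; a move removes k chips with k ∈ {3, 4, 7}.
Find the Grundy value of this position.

3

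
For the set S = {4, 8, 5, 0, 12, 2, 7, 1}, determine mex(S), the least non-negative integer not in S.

3

The values 0, 1, 2 are all present; 3 is the first non-negative integer missing from the set.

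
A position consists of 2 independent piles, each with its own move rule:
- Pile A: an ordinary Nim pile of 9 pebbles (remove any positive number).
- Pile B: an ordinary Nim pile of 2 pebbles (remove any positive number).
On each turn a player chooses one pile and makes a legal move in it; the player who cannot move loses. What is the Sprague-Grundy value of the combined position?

Pile A is a plain Nim pile of size 9, so its Grundy value is 9.
Pile B is a plain Nim pile of size 2, so its Grundy value is 2.
By the Sprague-Grundy theorem, the Grundy value of a sum of independent games is the XOR of the component values.
Combined value = 9 ⊕ 2 = 11.

11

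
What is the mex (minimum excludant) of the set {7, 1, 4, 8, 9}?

0

0 is not in the set, so the mex is 0.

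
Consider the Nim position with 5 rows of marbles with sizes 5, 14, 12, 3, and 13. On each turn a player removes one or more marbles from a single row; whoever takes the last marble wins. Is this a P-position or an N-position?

N-position

Write each in binary and XOR column by column:
  0101  (5)
  1110  (14)
  1100  (12)
  0011  (3)
  1101  (13)
  ----
  1001  (9)
The nim-sum is 9 ≠ 0, so this is an N-position: the player to move can win.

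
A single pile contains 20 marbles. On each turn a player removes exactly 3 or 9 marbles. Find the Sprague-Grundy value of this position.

0

Build the Grundy sequence with g(k) = mex{g(k−s) : s ∈ {3, 9}, s ≤ k}:
k:     0  1  2  3  4  5  6  7  8  9 10 11 12 13 14 15 16 17 18 19 20
g(k):  0  0  0  1  1  1  0  0  0  1  1  1  0  0  0  1  1  1  0  0  0
So g(20) = 0.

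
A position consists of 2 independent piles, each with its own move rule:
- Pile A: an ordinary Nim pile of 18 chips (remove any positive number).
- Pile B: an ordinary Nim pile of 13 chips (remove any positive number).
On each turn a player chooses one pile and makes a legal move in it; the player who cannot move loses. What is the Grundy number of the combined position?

31

Pile A is a plain Nim pile of size 18, so its Grundy value is 18.
Pile B is a plain Nim pile of size 13, so its Grundy value is 13.
The value of a disjunctive sum is the nim-sum of the parts.
Combined value = 18 XOR 13 = 31.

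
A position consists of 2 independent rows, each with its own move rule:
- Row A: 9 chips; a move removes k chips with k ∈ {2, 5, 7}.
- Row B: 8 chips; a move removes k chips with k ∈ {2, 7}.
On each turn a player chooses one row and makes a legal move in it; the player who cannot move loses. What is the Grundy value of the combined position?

0

Build the Grundy sequence for row A with g(k) = mex{g(k−s) : s ∈ {2, 5, 7}, s ≤ k}:
k:     0  1  2  3  4  5  6  7  8  9
g(k):  0  0  1  1  0  2  1  3  2  2
So g(9) = 2.
Grundy values for row B (subtraction set {2, 7}):
k:     0  1  2  3  4  5  6  7  8
g(k):  0  0  1  1  0  0  1  1  2
So g(8) = 2.
The value of a disjunctive sum is the nim-sum of the parts.
Combined value = 2 ⊕ 2 = 0.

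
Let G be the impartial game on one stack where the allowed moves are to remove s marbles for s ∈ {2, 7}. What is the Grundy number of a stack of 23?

0

Grundy values for subtraction set {2, 7}:
k:     0  1  2  3  4  5  6  7  8  9 10 11 12 13 14 15 16 17 18 19 20 21 22 23
g(k):  0  0  1  1  0  0  1  1  2  0  0  1  1  0  0  1  1  2  0  0  1  1  0  0
So g(23) = 0.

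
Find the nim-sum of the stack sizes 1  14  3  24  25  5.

8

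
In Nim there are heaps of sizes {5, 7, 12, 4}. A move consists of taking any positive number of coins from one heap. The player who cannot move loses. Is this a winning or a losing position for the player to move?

Winning position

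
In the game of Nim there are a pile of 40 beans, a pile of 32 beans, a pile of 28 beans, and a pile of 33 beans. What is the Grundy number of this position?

In binary:
  101000  (40)
  100000  (32)
  011100  (28)
  100001  (33)
  ------
  110101  (53)

53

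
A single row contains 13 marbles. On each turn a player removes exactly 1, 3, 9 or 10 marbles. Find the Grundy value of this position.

3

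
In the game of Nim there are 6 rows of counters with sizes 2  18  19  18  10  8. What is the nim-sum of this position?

Nim-sum: 2 XOR 18 XOR 19 XOR 18 XOR 10 XOR 8 = 19.

19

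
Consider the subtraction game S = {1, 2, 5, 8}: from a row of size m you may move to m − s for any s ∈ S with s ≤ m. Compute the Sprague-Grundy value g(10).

Compute g(0), g(1), … for moves {1, 2, 5, 8}:
g(0) = mex{} = 0
g(1) = mex{0} = 1
g(2) = mex{0,1} = 2
g(3) = mex{1,2} = 0
g(4) = mex{0,2} = 1
g(5) = mex{0,1} = 2
g(6) = mex{1,2} = 0
g(7) = mex{0,2} = 1
g(8) = mex{0,1} = 2
g(9) = mex{1,2} = 0
g(10) = mex{0,2} = 1
So g(10) = 1.

1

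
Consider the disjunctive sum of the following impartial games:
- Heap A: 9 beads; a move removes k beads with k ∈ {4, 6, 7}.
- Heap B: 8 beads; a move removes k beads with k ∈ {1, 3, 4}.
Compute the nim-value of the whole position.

3

For heap A, compute g(0), g(1), … with moves {4, 6, 7}:
k:     0  1  2  3  4  5  6  7  8  9
g(k):  0  0  0  0  1  1  1  1  2  2
So g(9) = 2.
For heap B, compute g(0), g(1), … with moves {1, 3, 4}:
k:     0  1  2  3  4  5  6  7  8
g(k):  0  1  0  1  2  3  2  0  1
So g(8) = 1.
The value of a disjunctive sum is the nim-sum of the parts.
Combined value = 2 ⊕ 1 = 3.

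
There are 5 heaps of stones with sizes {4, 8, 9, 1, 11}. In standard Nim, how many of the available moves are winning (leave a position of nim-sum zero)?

3

Compute the nim-sum pairwise:
4 ⊕ 8 = 12
12 ⊕ 9 = 5
5 ⊕ 1 = 4
4 ⊕ 11 = 15
The overall nim-sum is X = 15. A heap of size p has a winning move iff p XOR X < p (reduce it to p XOR X).
  4: 4 XOR 15 = 11 ≥ 4 — no move.
  8: 8 XOR 15 = 7 < 8 — winning move (to 7).
  9: 9 XOR 15 = 6 < 9 — winning move (to 6).
  1: 1 XOR 15 = 14 ≥ 1 — no move.
  11: 11 XOR 15 = 4 < 11 — winning move (to 4).
That gives 3 winning moves.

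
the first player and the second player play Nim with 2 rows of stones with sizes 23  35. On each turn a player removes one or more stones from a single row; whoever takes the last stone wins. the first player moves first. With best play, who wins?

the first player wins

Compute the nim-sum pairwise:
23 XOR 35 = 52
The nim-sum is 52 ≠ 0, so this is an N-position: the player to move can win; the first player has a winning move.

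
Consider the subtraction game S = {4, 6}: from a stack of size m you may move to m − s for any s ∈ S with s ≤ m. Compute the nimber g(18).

2

Grundy values for subtraction set {4, 6}:
k:     0  1  2  3  4  5  6  7  8  9 10 11 12 13 14 15 16 17 18
g(k):  0  0  0  0  1  1  1  1  2  2  0  0  0  0  1  1  1  1  2
So g(18) = 2.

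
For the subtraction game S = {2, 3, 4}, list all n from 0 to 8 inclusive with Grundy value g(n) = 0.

0, 1, 6, 7

Compute g(0), g(1), … for moves {2, 3, 4}:
k:     0  1  2  3  4  5  6  7  8
g(k):  0  0  1  1  2  2  0  0  1
The P-positions (g = 0) in 0..8 are 0, 1, 6, 7.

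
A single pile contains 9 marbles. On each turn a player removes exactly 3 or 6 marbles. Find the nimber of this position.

Compute g(0), g(1), … for moves {3, 6}:
k:     0  1  2  3  4  5  6  7  8  9
g(k):  0  0  0  1  1  1  2  2  2  0
So g(9) = 0.

0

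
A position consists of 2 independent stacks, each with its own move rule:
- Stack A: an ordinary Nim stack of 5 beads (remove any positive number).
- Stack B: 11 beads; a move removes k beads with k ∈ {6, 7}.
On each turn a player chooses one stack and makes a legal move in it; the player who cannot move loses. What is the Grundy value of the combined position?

4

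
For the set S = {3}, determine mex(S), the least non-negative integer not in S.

0 is not in the set, so the mex is 0.

0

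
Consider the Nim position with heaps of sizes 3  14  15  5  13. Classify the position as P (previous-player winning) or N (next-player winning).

N-position

Nim-sum: 3 ⊕ 14 ⊕ 15 ⊕ 5 ⊕ 13 = 10.
The nim-sum is 10 ≠ 0, so this is an N-position: the player to move can win.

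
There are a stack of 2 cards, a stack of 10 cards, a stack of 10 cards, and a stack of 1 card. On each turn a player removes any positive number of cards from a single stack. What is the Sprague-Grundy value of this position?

3

Nim-sum: 2 XOR 10 XOR 10 XOR 1 = 3.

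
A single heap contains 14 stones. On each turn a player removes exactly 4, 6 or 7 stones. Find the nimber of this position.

0

Build the Grundy sequence with g(k) = mex{g(k−s) : s ∈ {4, 6, 7}, s ≤ k}:
g(0) = mex{} = 0
g(1) = mex{} = 0
g(2) = mex{} = 0
g(3) = mex{} = 0
g(4) = mex{0} = 1
g(5) = mex{0} = 1
g(6) = mex{0} = 1
g(7) = mex{0} = 1
g(8) = mex{0,1} = 2
g(9) = mex{0,1} = 2
g(10) = mex{0,1} = 2
g(11) = mex{1} = 0
g(12) = mex{1,2} = 0
g(13) = mex{1,2} = 0
g(14) = mex{1,2} = 0
So g(14) = 0.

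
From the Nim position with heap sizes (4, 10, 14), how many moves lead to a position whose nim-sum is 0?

0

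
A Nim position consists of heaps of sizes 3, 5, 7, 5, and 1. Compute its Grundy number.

Nim-sum: 3 ^ 5 ^ 7 ^ 5 ^ 1 = 5.

5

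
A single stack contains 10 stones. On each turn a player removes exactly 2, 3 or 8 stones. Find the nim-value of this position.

0

Compute g(0), g(1), … for moves {2, 3, 8}:
g(0) = mex{} = 0
g(1) = mex{} = 0
g(2) = mex{0} = 1
g(3) = mex{0} = 1
g(4) = mex{0,1} = 2
g(5) = mex{1} = 0
g(6) = mex{1,2} = 0
g(7) = mex{0,2} = 1
g(8) = mex{0} = 1
g(9) = mex{0,1} = 2
g(10) = mex{1} = 0
So g(10) = 0.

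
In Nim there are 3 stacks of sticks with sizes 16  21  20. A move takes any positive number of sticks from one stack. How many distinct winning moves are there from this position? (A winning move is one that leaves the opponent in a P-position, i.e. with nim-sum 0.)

3

Nim-sum: 16 ^ 21 ^ 20 = 17.
The overall nim-sum is X = 17. A stack of size p has a winning move iff p XOR X < p (reduce it to p XOR X).
  16: 16 XOR 17 = 1 < 16 — winning move (to 1).
  21: 21 XOR 17 = 4 < 21 — winning move (to 4).
  20: 20 XOR 17 = 5 < 20 — winning move (to 5).
That gives 3 winning moves.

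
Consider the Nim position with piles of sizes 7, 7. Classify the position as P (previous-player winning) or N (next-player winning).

Nim-sum: 7 XOR 7 = 0.
The nim-sum is 0, so this is a P-position: the player to move is in a losing position under optimal play.

P-position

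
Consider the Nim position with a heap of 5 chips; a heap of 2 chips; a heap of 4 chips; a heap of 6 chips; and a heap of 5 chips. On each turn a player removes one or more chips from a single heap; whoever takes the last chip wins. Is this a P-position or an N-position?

Bitwise XOR of the heap sizes:
  101  (5)
  010  (2)
  100  (4)
  110  (6)
  101  (5)
  ---
  000  (0)
The nim-sum is 0, so this is a P-position: the player to move is in a losing position under optimal play.

P-position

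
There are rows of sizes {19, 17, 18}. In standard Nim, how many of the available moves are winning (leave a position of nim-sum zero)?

3

Compute the nim-sum pairwise:
19 XOR 17 = 2
2 XOR 18 = 16
The overall nim-sum is X = 16. A row of size p has a winning move iff p XOR X < p (reduce it to p XOR X).
  19: 19 XOR 16 = 3 < 19 — winning move (to 3).
  17: 17 XOR 16 = 1 < 17 — winning move (to 1).
  18: 18 XOR 16 = 2 < 18 — winning move (to 2).
That gives 3 winning moves.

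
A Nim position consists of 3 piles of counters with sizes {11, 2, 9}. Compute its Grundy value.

Compute the nim-sum pairwise:
11 XOR 2 = 9
9 XOR 9 = 0

0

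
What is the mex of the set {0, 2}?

0 is in the set but 1 is not, so the mex is 1.

1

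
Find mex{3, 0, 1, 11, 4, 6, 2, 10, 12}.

5

The values 0, 1, 2, 3, 4 are all present; 5 is the first non-negative integer missing from the set.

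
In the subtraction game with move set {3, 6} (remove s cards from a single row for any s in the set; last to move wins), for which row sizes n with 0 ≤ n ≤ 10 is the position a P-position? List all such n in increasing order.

0, 1, 2, 9, 10

Build the Grundy sequence with g(k) = mex{g(k−s) : s ∈ {3, 6}, s ≤ k}:
k:     0  1  2  3  4  5  6  7  8  9 10
g(k):  0  0  0  1  1  1  2  2  2  0  0
The P-positions (g = 0) in 0..10 are 0, 1, 2, 9, 10.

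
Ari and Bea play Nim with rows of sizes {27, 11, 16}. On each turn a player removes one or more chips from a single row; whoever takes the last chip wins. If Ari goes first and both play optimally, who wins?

Bea wins

Bitwise XOR of the heap sizes:
  11011  (27)
  01011  (11)
  10000  (16)
  -----
  00000  (0)
The nim-sum is 0, so this is a P-position: the player to move is in a losing position under optimal play; Ari is about to move from it and so loses — Bea wins.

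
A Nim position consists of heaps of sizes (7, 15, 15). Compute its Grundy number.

7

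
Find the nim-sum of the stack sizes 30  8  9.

Write each in binary and XOR column by column:
  11110  (30)
  01000  (8)
  01001  (9)
  -----
  11111  (31)

31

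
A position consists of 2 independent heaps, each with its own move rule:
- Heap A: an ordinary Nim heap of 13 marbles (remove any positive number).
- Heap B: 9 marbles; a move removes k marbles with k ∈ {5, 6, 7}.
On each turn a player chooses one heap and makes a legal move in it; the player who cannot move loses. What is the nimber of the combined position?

12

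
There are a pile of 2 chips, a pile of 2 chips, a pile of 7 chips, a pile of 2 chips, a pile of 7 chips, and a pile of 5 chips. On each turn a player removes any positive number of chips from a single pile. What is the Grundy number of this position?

Compute the nim-sum pairwise:
2 XOR 2 = 0
0 XOR 7 = 7
7 XOR 2 = 5
5 XOR 7 = 2
2 XOR 5 = 7

7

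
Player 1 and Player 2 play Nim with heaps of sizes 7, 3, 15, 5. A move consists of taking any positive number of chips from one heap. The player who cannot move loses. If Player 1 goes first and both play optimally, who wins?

Compute the nim-sum pairwise:
7 ^ 3 = 4
4 ^ 15 = 11
11 ^ 5 = 14
The nim-sum is 14 ≠ 0, so this is an N-position: the player to move can win; Player 1 has a winning move.

Player 1 wins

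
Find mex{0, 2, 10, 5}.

1

0 is in the set but 1 is not, so the mex is 1.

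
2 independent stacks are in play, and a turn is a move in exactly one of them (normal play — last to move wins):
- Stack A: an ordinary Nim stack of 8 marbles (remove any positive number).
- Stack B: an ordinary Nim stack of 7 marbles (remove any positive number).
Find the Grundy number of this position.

Stack A is a plain Nim stack of size 8, so its Grundy value is 8.
Stack B is a plain Nim stack of size 7, so its Grundy value is 7.
The value of a disjunctive sum is the nim-sum of the parts.
Combined value = 8 ⊕ 7 = 15.

15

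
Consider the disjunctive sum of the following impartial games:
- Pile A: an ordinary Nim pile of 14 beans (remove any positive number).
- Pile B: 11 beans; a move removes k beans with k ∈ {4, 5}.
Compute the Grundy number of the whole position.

14

Pile A is a plain Nim pile of size 14, so its Grundy value is 14.
For pile B, compute g(0), g(1), … with moves {4, 5}:
k:     0  1  2  3  4  5  6  7  8  9 10 11
g(k):  0  0  0  0  1  1  1  1  2  0  0  0
So g(11) = 0.
By the Sprague-Grundy theorem, the Grundy value of a sum of independent games is the XOR of the component values.
Combined value = 14 ⊕ 0 = 14.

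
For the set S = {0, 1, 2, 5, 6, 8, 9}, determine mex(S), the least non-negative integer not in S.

3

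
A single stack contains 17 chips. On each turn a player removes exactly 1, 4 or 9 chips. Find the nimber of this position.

Build the Grundy sequence with g(k) = mex{g(k−s) : s ∈ {1, 4, 9}, s ≤ k}:
k:     0  1  2  3  4  5  6  7  8  9 10 11 12 13 14 15 16 17
g(k):  0  1  0  1  2  0  1  0  1  2  0  1  0  1  2  0  1  0
So g(17) = 0.

0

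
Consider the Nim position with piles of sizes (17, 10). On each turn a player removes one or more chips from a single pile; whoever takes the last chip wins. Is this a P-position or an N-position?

N-position

Nim-sum: 17 ^ 10 = 27.
The nim-sum is 27 ≠ 0, so this is an N-position: the player to move can win.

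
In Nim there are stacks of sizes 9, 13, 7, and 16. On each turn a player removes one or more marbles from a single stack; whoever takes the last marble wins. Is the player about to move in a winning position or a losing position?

Nim-sum: 9 XOR 13 XOR 7 XOR 16 = 19.
The nim-sum is 19 ≠ 0, so this is an N-position: the player to move can win.

Winning position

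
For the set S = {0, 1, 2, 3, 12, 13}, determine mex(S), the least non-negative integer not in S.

4

The values 0, 1, 2, 3 are all present; 4 is the first non-negative integer missing from the set.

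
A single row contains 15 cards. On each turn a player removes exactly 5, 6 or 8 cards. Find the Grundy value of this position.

Grundy values for subtraction set {5, 6, 8}:
k:     0  1  2  3  4  5  6  7  8  9 10 11 12 13 14 15
g(k):  0  0  0  0  0  1  1  1  1  1  2  2  2  0  0  0
So g(15) = 0.

0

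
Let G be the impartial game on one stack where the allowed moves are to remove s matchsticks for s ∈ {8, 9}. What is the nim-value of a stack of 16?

Grundy values for subtraction set {8, 9}:
k:     0  1  2  3  4  5  6  7  8  9 10 11 12 13 14 15 16
g(k):  0  0  0  0  0  0  0  0  1  1  1  1  1  1  1  1  2
So g(16) = 2.

2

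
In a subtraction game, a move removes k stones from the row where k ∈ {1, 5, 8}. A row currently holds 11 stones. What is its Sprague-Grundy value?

Compute g(0), g(1), … for moves {1, 5, 8}:
g(0) = mex{} = 0
g(1) = mex{0} = 1
g(2) = mex{1} = 0
g(3) = mex{0} = 1
g(4) = mex{1} = 0
g(5) = mex{0} = 1
g(6) = mex{1} = 0
g(7) = mex{0} = 1
g(8) = mex{0,1} = 2
g(9) = mex{0,1,2} = 3
g(10) = mex{0,1,3} = 2
g(11) = mex{0,1,2} = 3
So g(11) = 3.

3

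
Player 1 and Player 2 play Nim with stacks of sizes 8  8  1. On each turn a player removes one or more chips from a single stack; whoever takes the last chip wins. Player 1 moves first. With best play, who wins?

Player 1 wins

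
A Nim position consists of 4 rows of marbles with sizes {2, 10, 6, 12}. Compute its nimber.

2

Compute the nim-sum pairwise:
2 ^ 10 = 8
8 ^ 6 = 14
14 ^ 12 = 2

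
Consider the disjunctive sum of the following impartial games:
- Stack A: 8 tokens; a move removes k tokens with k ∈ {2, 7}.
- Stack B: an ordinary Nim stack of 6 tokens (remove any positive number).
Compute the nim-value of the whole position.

Grundy values for stack A (subtraction set {2, 7}):
g(0) = mex{} = 0
g(1) = mex{} = 0
g(2) = mex{0} = 1
g(3) = mex{0} = 1
g(4) = mex{1} = 0
g(5) = mex{1} = 0
g(6) = mex{0} = 1
g(7) = mex{0} = 1
g(8) = mex{0,1} = 2
So g(8) = 2.
Stack B is a plain Nim stack of size 6, so its Grundy value is 6.
The value of a disjunctive sum is the nim-sum of the parts.
Combined value = 2 XOR 6 = 4.

4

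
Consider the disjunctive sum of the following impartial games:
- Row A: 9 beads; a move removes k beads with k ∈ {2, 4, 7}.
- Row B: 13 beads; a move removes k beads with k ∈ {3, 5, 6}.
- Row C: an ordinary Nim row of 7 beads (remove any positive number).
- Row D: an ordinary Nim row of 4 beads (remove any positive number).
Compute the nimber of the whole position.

2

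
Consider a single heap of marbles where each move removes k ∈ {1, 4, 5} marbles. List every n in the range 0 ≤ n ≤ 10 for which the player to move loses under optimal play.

0, 2, 8, 10

Grundy values for subtraction set {1, 4, 5}:
g(0) = mex{} = 0
g(1) = mex{0} = 1
g(2) = mex{1} = 0
g(3) = mex{0} = 1
g(4) = mex{0,1} = 2
g(5) = mex{0,1,2} = 3
g(6) = mex{0,1,3} = 2
g(7) = mex{0,1,2} = 3
g(8) = mex{1,2,3} = 0
g(9) = mex{0,2,3} = 1
g(10) = mex{1,2,3} = 0
The P-positions (g = 0) in 0..10 are 0, 2, 8, 10.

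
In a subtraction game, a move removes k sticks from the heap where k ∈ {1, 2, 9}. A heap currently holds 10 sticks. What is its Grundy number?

0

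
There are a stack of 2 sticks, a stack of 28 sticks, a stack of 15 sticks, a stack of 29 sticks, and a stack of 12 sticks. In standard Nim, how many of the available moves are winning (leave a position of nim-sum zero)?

0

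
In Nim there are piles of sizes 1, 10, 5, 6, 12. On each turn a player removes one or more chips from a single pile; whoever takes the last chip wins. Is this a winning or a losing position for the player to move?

In binary:
  0001  (1)
  1010  (10)
  0101  (5)
  0110  (6)
  1100  (12)
  ----
  0100  (4)
The nim-sum is 4 ≠ 0, so this is an N-position: the player to move can win.

Winning position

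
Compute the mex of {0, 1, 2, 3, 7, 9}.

4

The values 0, 1, 2, 3 are all present; 4 is the first non-negative integer missing from the set.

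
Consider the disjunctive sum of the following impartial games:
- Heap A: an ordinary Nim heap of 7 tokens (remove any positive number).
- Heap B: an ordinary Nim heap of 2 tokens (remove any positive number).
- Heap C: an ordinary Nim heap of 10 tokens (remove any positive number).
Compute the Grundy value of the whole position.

15

Heap A is a plain Nim heap of size 7, so its Grundy value is 7.
Heap B is a plain Nim heap of size 2, so its Grundy value is 2.
Heap C is a plain Nim heap of size 10, so its Grundy value is 10.
By the Sprague-Grundy theorem, the Grundy value of a sum of independent games is the XOR of the component values.
Combined value = 7 ⊕ 2 ⊕ 10 = 15.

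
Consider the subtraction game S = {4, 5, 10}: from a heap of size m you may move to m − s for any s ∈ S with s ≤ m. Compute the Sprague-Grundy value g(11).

Compute g(0), g(1), … for moves {4, 5, 10}:
k:     0  1  2  3  4  5  6  7  8  9 10 11
g(k):  0  0  0  0  1  1  1  1  2  0  2  2
So g(11) = 2.

2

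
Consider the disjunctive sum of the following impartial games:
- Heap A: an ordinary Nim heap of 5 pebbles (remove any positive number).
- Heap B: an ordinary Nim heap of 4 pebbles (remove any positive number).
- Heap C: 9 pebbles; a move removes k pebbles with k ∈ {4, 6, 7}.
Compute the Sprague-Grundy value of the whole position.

3

Heap A is a plain Nim heap of size 5, so its Grundy value is 5.
Heap B is a plain Nim heap of size 4, so its Grundy value is 4.
Build the Grundy sequence for heap C with g(k) = mex{g(k−s) : s ∈ {4, 6, 7}, s ≤ k}:
k:     0  1  2  3  4  5  6  7  8  9
g(k):  0  0  0  0  1  1  1  1  2  2
So g(9) = 2.
By the Sprague-Grundy theorem, the Grundy value of a sum of independent games is the XOR of the component values.
Combined value = 5 XOR 4 XOR 2 = 3.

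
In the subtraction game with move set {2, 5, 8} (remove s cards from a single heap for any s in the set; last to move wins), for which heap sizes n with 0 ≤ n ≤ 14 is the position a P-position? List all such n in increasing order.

Compute g(0), g(1), … for moves {2, 5, 8}:
k:     0  1  2  3  4  5  6  7  8  9 10 11 12 13 14
g(k):  0  0  1  1  0  2  1  0  2  1  0  0  1  1  0
The P-positions (g = 0) in 0..14 are 0, 1, 4, 7, 10, 11, 14.

0, 1, 4, 7, 10, 11, 14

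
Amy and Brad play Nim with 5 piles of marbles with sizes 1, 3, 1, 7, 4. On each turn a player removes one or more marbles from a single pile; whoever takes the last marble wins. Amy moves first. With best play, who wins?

Brad wins

Nim-sum: 1 ^ 3 ^ 1 ^ 7 ^ 4 = 0.
The nim-sum is 0, so this is a P-position: the player to move is in a losing position under optimal play; Amy is about to move from it and so loses — Brad wins.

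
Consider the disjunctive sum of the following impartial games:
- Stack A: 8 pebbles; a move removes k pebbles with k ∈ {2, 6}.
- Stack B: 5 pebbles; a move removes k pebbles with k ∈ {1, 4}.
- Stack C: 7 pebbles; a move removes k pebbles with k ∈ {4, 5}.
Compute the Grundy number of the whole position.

1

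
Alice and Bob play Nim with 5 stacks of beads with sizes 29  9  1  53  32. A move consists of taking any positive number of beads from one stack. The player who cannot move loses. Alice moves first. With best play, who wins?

Compute the nim-sum pairwise:
29 ⊕ 9 = 20
20 ⊕ 1 = 21
21 ⊕ 53 = 32
32 ⊕ 32 = 0
The nim-sum is 0, so this is a P-position: the player to move is in a losing position under optimal play; Alice is about to move from it and so loses — Bob wins.

Bob wins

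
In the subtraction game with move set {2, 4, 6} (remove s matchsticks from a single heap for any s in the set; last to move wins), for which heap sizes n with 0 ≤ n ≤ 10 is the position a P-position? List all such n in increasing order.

0, 1, 8, 9

Compute g(0), g(1), … for moves {2, 4, 6}:
g(0) = mex{} = 0
g(1) = mex{} = 0
g(2) = mex{0} = 1
g(3) = mex{0} = 1
g(4) = mex{0,1} = 2
g(5) = mex{0,1} = 2
g(6) = mex{0,1,2} = 3
g(7) = mex{0,1,2} = 3
g(8) = mex{1,2,3} = 0
g(9) = mex{1,2,3} = 0
g(10) = mex{0,2,3} = 1
The P-positions (g = 0) in 0..10 are 0, 1, 8, 9.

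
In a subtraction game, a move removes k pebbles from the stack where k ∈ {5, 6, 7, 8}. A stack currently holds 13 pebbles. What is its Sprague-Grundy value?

Build the Grundy sequence with g(k) = mex{g(k−s) : s ∈ {5, 6, 7, 8}, s ≤ k}:
k:     0  1  2  3  4  5  6  7  8  9 10 11 12 13
g(k):  0  0  0  0  0  1  1  1  1  1  2  2  2  0
So g(13) = 0.

0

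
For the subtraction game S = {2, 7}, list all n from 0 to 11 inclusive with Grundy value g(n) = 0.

0, 1, 4, 5, 9, 10

Grundy values for subtraction set {2, 7}:
k:     0  1  2  3  4  5  6  7  8  9 10 11
g(k):  0  0  1  1  0  0  1  1  2  0  0  1
The P-positions (g = 0) in 0..11 are 0, 1, 4, 5, 9, 10.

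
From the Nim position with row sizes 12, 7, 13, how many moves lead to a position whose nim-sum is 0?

Compute the nim-sum pairwise:
12 ⊕ 7 = 11
11 ⊕ 13 = 6
The overall nim-sum is X = 6. A row of size p has a winning move iff p XOR X < p (reduce it to p XOR X).
  12: 12 XOR 6 = 10 < 12 — winning move (to 10).
  7: 7 XOR 6 = 1 < 7 — winning move (to 1).
  13: 13 XOR 6 = 11 < 13 — winning move (to 11).
That gives 3 winning moves.

3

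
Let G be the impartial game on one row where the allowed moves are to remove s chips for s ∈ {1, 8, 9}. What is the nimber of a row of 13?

3

Compute g(0), g(1), … for moves {1, 8, 9}:
g(0) = mex{} = 0
g(1) = mex{0} = 1
g(2) = mex{1} = 0
g(3) = mex{0} = 1
g(4) = mex{1} = 0
g(5) = mex{0} = 1
g(6) = mex{1} = 0
g(7) = mex{0} = 1
g(8) = mex{0,1} = 2
g(9) = mex{0,1,2} = 3
g(10) = mex{0,1,3} = 2
g(11) = mex{0,1,2} = 3
g(12) = mex{0,1,3} = 2
g(13) = mex{0,1,2} = 3
So g(13) = 3.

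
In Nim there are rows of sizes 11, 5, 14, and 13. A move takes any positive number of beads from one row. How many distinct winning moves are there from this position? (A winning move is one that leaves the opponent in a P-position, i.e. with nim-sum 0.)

3

Write each in binary and XOR column by column:
  1011  (11)
  0101  (5)
  1110  (14)
  1101  (13)
  ----
  1101  (13)
The overall nim-sum is X = 13. A row of size p has a winning move iff p XOR X < p (reduce it to p XOR X).
  11: 11 XOR 13 = 6 < 11 — winning move (to 6).
  5: 5 XOR 13 = 8 ≥ 5 — no move.
  14: 14 XOR 13 = 3 < 14 — winning move (to 3).
  13: 13 XOR 13 = 0 < 13 — winning move (to 0).
That gives 3 winning moves.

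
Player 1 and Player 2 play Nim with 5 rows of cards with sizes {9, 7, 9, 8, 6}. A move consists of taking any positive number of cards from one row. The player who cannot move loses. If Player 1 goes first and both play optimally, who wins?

Player 1 wins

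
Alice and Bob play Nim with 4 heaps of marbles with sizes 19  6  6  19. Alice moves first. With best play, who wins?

Nim-sum: 19 XOR 6 XOR 6 XOR 19 = 0.
The nim-sum is 0, so this is a P-position: the player to move is in a losing position under optimal play; Alice is about to move from it and so loses — Bob wins.

Bob wins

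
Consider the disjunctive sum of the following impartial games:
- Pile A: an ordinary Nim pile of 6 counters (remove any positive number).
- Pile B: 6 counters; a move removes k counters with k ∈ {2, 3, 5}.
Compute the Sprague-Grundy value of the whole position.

5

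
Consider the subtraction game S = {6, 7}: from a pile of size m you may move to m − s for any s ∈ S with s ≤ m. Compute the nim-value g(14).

0

Grundy values for subtraction set {6, 7}:
k:     0  1  2  3  4  5  6  7  8  9 10 11 12 13 14
g(k):  0  0  0  0  0  0  1  1  1  1  1  1  2  0  0
So g(14) = 0.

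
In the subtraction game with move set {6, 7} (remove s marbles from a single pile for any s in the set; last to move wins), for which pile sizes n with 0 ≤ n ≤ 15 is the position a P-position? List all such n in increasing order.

0, 1, 2, 3, 4, 5, 13, 14, 15

Grundy values for subtraction set {6, 7}:
k:     0  1  2  3  4  5  6  7  8  9 10 11 12 13 14 15
g(k):  0  0  0  0  0  0  1  1  1  1  1  1  2  0  0  0
The P-positions (g = 0) in 0..15 are 0, 1, 2, 3, 4, 5, 13, 14, 15.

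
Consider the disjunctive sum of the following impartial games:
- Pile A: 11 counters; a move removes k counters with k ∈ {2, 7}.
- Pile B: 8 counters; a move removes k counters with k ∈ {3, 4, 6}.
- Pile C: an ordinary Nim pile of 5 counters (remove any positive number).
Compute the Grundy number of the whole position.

For pile A, compute g(0), g(1), … with moves {2, 7}:
g(0) = mex{} = 0
g(1) = mex{} = 0
g(2) = mex{0} = 1
g(3) = mex{0} = 1
g(4) = mex{1} = 0
g(5) = mex{1} = 0
g(6) = mex{0} = 1
g(7) = mex{0} = 1
g(8) = mex{0,1} = 2
g(9) = mex{1} = 0
g(10) = mex{1,2} = 0
g(11) = mex{0} = 1
So g(11) = 1.
Grundy values for pile B (subtraction set {3, 4, 6}):
g(0) = mex{} = 0
g(1) = mex{} = 0
g(2) = mex{} = 0
g(3) = mex{0} = 1
g(4) = mex{0} = 1
g(5) = mex{0} = 1
g(6) = mex{0,1} = 2
g(7) = mex{0,1} = 2
g(8) = mex{0,1} = 2
So g(8) = 2.
Pile C is a plain Nim pile of size 5, so its Grundy value is 5.
By the Sprague-Grundy theorem, the Grundy value of a sum of independent games is the XOR of the component values.
Combined value = 1 ⊕ 2 ⊕ 5 = 6.

6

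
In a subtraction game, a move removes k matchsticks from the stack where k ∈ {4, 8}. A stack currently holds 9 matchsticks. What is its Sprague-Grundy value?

2

Grundy values for subtraction set {4, 8}:
k:     0  1  2  3  4  5  6  7  8  9
g(k):  0  0  0  0  1  1  1  1  2  2
So g(9) = 2.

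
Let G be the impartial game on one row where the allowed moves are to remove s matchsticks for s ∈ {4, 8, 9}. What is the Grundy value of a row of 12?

3

Compute g(0), g(1), … for moves {4, 8, 9}:
k:     0  1  2  3  4  5  6  7  8  9 10 11 12
g(k):  0  0  0  0  1  1  1  1  2  2  2  2  3
So g(12) = 3.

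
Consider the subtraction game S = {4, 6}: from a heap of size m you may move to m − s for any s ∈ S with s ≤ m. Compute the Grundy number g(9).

Build the Grundy sequence with g(k) = mex{g(k−s) : s ∈ {4, 6}, s ≤ k}:
k:     0  1  2  3  4  5  6  7  8  9
g(k):  0  0  0  0  1  1  1  1  2  2
So g(9) = 2.

2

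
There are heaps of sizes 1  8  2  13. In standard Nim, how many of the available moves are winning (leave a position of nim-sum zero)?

1

Nim-sum: 1 XOR 8 XOR 2 XOR 13 = 6.
The overall nim-sum is X = 6. A heap of size p has a winning move iff p XOR X < p (reduce it to p XOR X).
  1: 1 XOR 6 = 7 ≥ 1 — no move.
  8: 8 XOR 6 = 14 ≥ 8 — no move.
  2: 2 XOR 6 = 4 ≥ 2 — no move.
  13: 13 XOR 6 = 11 < 13 — winning move (to 11).
That gives 1 winning move.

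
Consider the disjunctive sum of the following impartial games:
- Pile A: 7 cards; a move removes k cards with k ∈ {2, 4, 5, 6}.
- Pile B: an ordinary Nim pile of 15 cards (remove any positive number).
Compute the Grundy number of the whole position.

12

Grundy values for pile A (subtraction set {2, 4, 5, 6}):
k:     0  1  2  3  4  5  6  7
g(k):  0  0  1  1  2  2  3  3
So g(7) = 3.
Pile B is a plain Nim pile of size 15, so its Grundy value is 15.
The value of a disjunctive sum is the nim-sum of the parts.
Combined value = 3 XOR 15 = 12.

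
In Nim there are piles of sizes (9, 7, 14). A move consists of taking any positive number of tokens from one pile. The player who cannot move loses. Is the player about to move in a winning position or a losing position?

Nim-sum: 9 ^ 7 ^ 14 = 0.
The nim-sum is 0, so this is a P-position: the player to move is in a losing position under optimal play.

Losing position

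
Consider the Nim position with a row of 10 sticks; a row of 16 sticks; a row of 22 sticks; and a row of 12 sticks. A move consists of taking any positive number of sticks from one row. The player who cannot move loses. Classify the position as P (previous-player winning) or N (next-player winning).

P-position

Compute the nim-sum pairwise:
10 ^ 16 = 26
26 ^ 22 = 12
12 ^ 12 = 0
The nim-sum is 0, so this is a P-position: the player to move is in a losing position under optimal play.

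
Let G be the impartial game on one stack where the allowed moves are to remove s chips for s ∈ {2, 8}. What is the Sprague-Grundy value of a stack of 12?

1

Grundy values for subtraction set {2, 8}:
k:     0  1  2  3  4  5  6  7  8  9 10 11 12
g(k):  0  0  1  1  0  0  1  1  2  2  0  0  1
So g(12) = 1.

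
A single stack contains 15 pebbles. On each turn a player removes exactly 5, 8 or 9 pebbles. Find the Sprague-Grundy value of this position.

Build the Grundy sequence with g(k) = mex{g(k−s) : s ∈ {5, 8, 9}, s ≤ k}:
k:     0  1  2  3  4  5  6  7  8  9 10 11 12 13 14 15
g(k):  0  0  0  0  0  1  1  1  1  1  2  2  2  2  0  0
So g(15) = 0.

0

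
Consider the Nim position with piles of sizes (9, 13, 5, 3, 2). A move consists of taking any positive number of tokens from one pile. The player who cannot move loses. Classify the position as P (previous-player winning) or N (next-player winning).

P-position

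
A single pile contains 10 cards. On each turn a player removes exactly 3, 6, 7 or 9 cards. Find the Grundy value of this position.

Build the Grundy sequence with g(k) = mex{g(k−s) : s ∈ {3, 6, 7, 9}, s ≤ k}:
k:     0  1  2  3  4  5  6  7  8  9 10
g(k):  0  0  0  1  1  1  2  2  2  3  3
So g(10) = 3.

3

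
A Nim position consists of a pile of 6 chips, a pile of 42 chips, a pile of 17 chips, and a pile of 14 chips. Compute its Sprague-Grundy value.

51

Compute the nim-sum pairwise:
6 ⊕ 42 = 44
44 ⊕ 17 = 61
61 ⊕ 14 = 51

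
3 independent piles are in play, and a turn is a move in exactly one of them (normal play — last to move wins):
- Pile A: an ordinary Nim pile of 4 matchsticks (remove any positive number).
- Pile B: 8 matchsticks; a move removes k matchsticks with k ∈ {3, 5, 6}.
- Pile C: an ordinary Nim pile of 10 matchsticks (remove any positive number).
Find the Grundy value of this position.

12

Pile A is a plain Nim pile of size 4, so its Grundy value is 4.
For pile B, compute g(0), g(1), … with moves {3, 5, 6}:
g(0) = mex{} = 0
g(1) = mex{} = 0
g(2) = mex{} = 0
g(3) = mex{0} = 1
g(4) = mex{0} = 1
g(5) = mex{0} = 1
g(6) = mex{0,1} = 2
g(7) = mex{0,1} = 2
g(8) = mex{0,1} = 2
So g(8) = 2.
Pile C is a plain Nim pile of size 10, so its Grundy value is 10.
The value of a disjunctive sum is the nim-sum of the parts.
Combined value = 4 XOR 2 XOR 10 = 12.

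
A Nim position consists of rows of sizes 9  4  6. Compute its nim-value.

11

Nim-sum: 9 ^ 4 ^ 6 = 11.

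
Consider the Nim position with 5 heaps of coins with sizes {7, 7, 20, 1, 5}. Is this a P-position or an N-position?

N-position

Compute the nim-sum pairwise:
7 XOR 7 = 0
0 XOR 20 = 20
20 XOR 1 = 21
21 XOR 5 = 16
The nim-sum is 16 ≠ 0, so this is an N-position: the player to move can win.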